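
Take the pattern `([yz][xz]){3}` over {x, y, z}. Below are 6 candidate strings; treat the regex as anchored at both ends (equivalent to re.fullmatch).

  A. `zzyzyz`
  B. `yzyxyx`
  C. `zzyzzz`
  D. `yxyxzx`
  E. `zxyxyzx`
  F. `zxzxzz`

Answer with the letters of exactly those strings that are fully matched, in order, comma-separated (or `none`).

A → match
B → match
C → match
D → match
E → no match
F → match

A, B, C, D, F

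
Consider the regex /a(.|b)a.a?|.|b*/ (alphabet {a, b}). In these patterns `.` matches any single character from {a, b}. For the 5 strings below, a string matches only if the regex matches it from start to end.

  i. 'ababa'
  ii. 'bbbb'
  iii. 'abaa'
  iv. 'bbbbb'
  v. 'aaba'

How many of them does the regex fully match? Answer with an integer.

i → match
ii → match
iii → match
iv → match
v → no match
Total matched: 4

4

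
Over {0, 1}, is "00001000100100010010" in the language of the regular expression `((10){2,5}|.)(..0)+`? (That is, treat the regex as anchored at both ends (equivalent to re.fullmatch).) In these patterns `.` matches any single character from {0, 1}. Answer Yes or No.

No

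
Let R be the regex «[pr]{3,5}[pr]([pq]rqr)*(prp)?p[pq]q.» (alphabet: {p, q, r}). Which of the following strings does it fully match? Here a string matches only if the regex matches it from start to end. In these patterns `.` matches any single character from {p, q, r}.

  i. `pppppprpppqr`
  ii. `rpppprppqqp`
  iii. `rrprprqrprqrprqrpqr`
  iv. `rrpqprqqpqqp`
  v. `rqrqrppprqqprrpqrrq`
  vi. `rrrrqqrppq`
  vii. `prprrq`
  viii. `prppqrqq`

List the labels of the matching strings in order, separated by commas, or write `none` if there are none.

i, ii

i → match
ii → match
iii → no match
iv → no match
v → no match
vi → no match
vii → no match
viii → no match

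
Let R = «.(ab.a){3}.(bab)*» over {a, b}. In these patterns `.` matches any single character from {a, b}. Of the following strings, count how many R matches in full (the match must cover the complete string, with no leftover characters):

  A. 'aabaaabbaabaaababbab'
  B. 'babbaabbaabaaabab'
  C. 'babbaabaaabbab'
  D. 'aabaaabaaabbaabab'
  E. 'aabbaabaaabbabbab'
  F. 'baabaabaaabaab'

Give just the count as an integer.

5

A → match
B → match
C → match
D → match
E → match
F → no match
Total matched: 5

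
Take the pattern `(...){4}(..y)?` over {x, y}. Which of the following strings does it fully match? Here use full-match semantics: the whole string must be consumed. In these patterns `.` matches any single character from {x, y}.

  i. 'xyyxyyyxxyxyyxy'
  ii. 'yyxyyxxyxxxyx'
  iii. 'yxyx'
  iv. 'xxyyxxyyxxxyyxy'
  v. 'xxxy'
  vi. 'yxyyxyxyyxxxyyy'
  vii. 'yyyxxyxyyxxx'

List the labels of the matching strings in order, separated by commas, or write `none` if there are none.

i, iv, vi, vii

i → match
ii → no match
iii → no match
iv → match
v → no match
vi → match
vii → match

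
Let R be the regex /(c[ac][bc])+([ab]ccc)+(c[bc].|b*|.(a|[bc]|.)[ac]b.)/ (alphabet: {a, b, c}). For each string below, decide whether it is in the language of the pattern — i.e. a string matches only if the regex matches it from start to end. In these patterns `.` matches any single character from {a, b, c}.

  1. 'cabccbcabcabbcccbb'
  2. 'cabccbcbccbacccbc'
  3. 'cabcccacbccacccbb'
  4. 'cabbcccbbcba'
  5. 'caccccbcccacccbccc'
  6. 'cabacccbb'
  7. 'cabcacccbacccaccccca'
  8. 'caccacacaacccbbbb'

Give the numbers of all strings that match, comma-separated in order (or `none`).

1 → match
2 → no match
3 → no match
4. 'cabbcccbbcba' → match
5 → match
6. 'cabacccbb' → match
7 → match
8 → no match

1, 4, 5, 6, 7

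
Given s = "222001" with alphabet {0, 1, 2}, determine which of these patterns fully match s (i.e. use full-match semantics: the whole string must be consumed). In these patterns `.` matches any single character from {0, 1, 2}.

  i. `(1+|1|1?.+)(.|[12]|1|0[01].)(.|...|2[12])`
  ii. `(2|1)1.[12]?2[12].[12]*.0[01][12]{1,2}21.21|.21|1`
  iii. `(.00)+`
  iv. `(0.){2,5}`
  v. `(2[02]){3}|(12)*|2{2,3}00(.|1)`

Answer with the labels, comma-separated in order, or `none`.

i, v

i → match
ii → no match
iii → no match — must end with "00"
iv → no match — must start with "0"
v → match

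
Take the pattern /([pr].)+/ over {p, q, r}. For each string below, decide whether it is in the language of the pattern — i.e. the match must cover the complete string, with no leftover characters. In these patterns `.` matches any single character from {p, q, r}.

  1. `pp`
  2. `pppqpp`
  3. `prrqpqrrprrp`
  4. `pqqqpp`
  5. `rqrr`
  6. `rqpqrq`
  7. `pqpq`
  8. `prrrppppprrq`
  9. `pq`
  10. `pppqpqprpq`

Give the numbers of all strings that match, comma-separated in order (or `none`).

1, 2, 3, 5, 6, 7, 8, 9, 10

1 → match
2 → match
3 → match
4 → no match
5 → match
6 → match
7 → match
8 → match
9 → match
10 → match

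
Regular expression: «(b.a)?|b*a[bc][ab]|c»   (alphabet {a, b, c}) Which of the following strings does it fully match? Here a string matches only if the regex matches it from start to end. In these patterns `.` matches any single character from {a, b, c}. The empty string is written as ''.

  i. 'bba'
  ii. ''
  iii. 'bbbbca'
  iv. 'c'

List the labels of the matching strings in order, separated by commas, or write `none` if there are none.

i → match
ii → match
iii → no match
iv → match

i, ii, iv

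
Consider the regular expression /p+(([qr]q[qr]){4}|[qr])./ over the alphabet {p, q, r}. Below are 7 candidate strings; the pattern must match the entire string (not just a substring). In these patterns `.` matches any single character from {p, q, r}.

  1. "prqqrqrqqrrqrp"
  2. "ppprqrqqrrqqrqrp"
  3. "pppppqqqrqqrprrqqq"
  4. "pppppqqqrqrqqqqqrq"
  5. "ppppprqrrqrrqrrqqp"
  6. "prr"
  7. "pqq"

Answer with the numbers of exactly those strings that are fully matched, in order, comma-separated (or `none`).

1 → match
2 → match
3 → no match
4 → match
5 → match
6 → match
7 → match

1, 2, 4, 5, 6, 7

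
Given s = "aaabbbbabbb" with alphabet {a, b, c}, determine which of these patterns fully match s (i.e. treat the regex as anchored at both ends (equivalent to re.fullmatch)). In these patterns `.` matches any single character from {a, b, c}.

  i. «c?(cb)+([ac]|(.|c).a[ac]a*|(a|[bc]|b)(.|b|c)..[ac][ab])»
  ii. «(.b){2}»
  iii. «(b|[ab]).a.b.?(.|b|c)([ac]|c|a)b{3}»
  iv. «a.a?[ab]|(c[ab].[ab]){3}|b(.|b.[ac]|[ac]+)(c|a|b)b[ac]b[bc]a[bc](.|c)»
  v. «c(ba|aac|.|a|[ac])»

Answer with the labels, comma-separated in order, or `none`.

i → no match
ii → no match
iii → match
iv → no match
v → no match — must start with "c"

iii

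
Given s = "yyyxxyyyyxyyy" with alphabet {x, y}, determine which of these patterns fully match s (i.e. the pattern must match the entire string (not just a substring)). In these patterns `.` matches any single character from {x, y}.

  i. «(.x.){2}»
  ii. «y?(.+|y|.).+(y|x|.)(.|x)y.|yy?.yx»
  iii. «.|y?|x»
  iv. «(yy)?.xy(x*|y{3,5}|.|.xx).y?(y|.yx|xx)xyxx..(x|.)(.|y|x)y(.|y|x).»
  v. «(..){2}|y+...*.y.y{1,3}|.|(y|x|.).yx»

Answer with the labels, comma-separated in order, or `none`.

i → no match
ii → match
iii → no match
iv → no match
v → match

ii, v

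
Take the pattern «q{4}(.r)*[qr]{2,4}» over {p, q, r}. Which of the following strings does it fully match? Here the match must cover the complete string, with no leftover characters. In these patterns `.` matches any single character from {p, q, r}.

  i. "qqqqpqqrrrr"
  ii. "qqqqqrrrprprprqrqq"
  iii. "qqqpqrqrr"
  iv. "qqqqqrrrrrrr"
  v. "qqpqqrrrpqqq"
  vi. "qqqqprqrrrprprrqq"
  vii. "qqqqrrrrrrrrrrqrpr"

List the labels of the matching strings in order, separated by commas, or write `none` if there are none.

ii, iv, vi

i → no match
ii → match
iii → no match
iv → match
v → no match
vi → match
vii → no match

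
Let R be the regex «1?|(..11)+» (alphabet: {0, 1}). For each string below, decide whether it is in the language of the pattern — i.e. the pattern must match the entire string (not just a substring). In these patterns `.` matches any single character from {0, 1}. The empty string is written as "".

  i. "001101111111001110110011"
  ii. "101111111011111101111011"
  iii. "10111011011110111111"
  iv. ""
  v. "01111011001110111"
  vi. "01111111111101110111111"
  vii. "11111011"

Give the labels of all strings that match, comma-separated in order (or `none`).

i → match
ii → match
iii → match
iv → match
v → no match
vi → no match
vii → match

i, ii, iii, iv, vii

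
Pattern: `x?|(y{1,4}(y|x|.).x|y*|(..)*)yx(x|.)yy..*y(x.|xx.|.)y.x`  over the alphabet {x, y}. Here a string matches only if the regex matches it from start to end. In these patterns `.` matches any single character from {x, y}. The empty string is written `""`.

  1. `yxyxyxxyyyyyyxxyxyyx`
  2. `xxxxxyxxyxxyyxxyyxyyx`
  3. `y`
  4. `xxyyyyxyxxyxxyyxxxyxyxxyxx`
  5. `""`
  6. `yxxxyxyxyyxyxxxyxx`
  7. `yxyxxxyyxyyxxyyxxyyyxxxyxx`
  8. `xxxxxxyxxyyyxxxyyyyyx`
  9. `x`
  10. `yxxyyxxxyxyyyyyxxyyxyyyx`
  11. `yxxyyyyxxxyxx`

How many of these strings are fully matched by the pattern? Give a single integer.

9

1 → match
2 → match
3 → no match
4 → match
5 → match
6 → no match
7 → match
8 → match
9 → match
10 → match
11 → match
Total matched: 9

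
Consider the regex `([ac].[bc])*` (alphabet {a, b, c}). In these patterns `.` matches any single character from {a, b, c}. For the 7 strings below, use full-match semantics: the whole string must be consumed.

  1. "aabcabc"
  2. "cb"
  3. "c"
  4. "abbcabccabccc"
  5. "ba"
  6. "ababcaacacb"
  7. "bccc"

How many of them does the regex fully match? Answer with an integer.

1 → no match
2 → no match
3 → no match
4 → no match
5 → no match
6 → no match
7 → no match
Total matched: 0

0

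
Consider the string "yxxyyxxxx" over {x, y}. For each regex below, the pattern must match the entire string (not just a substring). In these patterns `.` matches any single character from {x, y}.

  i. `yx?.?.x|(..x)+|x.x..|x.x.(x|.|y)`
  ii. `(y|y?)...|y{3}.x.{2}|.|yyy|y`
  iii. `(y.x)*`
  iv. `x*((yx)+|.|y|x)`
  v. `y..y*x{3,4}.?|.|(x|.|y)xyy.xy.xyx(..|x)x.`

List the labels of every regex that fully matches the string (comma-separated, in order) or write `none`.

i → match
ii → no match
iii → no match
iv → no match
v → match

i, v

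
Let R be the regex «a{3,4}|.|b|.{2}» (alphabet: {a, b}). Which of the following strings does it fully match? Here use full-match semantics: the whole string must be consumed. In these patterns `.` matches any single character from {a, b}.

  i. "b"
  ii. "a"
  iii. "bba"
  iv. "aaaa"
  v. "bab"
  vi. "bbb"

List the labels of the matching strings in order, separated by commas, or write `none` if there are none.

i. "b" → match
ii. "a" → match
iii. "bba" → no match
iv. "aaaa" → match
v. "bab" → no match
vi. "bbb" → no match

i, ii, iv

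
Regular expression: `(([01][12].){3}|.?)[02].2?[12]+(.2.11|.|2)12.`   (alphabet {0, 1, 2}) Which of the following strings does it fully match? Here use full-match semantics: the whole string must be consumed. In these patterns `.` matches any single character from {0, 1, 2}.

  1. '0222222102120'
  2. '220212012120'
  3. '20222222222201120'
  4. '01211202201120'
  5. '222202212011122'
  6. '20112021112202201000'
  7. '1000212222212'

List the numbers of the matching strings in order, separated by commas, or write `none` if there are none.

none

1 → no match
2 → no match
3 → no match
4 → no match
5 → no match
6 → no match
7 → no match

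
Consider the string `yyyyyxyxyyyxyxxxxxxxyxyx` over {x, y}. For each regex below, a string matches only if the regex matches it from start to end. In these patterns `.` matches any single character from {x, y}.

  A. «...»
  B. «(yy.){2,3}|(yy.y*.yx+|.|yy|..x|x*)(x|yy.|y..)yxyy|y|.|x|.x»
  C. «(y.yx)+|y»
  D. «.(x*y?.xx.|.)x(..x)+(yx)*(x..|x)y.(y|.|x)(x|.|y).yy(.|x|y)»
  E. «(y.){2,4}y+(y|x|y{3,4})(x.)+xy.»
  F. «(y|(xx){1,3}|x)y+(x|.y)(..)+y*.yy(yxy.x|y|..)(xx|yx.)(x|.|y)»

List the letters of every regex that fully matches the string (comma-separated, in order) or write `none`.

E

A → no match
B → no match
C → no match
D → no match
E → match
F → no match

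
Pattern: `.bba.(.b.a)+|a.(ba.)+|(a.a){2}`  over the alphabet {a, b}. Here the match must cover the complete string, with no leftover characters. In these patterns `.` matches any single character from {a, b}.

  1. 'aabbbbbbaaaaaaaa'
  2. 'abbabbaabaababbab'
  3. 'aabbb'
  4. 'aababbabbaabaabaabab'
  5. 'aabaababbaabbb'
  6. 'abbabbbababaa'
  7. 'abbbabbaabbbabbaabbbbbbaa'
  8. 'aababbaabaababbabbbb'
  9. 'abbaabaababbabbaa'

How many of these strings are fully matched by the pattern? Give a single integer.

1 → no match
2 → match
3 → no match
4 → match
5 → no match
6 → no match
7 → no match
8 → no match
9 → match
Total matched: 3

3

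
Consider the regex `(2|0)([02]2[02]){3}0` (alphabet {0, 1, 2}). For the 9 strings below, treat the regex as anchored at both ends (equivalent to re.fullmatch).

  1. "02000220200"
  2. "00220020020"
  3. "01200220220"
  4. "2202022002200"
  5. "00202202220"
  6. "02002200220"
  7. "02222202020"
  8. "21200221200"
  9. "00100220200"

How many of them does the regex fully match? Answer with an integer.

1

1 → no match
2 → no match
3 → no match
4 → no match
5 → match
6 → no match
7 → no match
8 → no match
9 → no match
Total matched: 1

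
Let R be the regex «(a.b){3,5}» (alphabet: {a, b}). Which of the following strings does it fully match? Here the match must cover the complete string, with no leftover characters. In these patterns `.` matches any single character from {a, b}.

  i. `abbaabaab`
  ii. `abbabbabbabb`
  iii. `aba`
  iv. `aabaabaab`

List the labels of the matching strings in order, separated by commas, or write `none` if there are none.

i → match
ii → match
iii → no match — must end with `b`
iv → match

i, ii, iv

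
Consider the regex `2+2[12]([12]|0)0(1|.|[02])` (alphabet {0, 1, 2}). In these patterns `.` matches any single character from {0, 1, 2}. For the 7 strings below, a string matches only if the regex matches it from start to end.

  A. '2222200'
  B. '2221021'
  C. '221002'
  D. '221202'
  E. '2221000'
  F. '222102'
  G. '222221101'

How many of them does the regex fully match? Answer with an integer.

6

A → match
B → no match
C → match
D → match
E → match
F → match
G → match
Total matched: 6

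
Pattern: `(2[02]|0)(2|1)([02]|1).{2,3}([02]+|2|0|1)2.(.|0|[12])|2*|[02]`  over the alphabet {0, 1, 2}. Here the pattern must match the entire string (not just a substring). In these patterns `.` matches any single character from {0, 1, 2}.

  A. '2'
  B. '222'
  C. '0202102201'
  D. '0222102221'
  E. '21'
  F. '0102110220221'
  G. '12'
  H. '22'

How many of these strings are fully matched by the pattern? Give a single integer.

A → match
B → match
C → match
D → match
E → no match
F → match
G → no match
H → match
Total matched: 6

6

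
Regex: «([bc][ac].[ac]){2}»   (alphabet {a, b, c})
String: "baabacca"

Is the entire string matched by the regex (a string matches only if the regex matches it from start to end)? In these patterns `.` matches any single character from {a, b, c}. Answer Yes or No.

No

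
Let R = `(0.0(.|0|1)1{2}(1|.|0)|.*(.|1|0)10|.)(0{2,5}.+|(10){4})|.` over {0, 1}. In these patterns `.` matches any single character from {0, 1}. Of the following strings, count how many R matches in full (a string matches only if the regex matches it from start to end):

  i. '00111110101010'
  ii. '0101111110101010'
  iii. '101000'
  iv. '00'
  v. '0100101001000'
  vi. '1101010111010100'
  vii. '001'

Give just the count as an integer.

0

i → no match
ii → no match
iii → no match
iv → no match
v → no match
vi → no match
vii → no match
Total matched: 0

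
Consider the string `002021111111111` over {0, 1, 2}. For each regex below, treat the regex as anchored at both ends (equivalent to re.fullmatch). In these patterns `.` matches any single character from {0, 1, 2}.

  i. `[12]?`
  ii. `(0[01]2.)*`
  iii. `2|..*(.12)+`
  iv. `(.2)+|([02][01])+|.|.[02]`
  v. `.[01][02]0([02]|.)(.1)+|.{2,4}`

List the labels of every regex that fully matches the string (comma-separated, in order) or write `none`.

v

i → no match
ii → no match
iii → no match
iv → no match
v → match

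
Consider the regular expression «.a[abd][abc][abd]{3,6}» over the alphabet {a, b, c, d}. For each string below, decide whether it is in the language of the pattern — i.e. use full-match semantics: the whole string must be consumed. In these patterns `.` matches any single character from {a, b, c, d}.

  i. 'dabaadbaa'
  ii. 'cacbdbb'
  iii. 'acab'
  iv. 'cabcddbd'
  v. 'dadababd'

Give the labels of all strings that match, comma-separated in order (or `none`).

i, iv, v

i → match
ii → no match
iii → no match
iv → match
v → match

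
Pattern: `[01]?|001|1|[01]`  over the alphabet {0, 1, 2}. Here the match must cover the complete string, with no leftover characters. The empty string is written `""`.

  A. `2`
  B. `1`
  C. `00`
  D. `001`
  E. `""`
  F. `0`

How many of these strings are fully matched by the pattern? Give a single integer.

A → no match
B → match
C → no match
D → match
E → match
F → match
Total matched: 4

4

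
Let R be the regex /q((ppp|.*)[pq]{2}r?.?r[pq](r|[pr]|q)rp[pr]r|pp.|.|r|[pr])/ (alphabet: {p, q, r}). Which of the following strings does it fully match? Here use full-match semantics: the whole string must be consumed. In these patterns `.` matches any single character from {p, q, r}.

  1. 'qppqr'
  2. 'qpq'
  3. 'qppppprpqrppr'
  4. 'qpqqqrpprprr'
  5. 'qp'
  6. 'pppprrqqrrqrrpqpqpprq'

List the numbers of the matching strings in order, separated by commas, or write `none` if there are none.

3, 4, 5

1. 'qppqr' → no match
2. 'qpq' → no match
3 → match
4. 'qpqqqrpprprr' → match
5. 'qp' → match
6 → no match — must start with 'q'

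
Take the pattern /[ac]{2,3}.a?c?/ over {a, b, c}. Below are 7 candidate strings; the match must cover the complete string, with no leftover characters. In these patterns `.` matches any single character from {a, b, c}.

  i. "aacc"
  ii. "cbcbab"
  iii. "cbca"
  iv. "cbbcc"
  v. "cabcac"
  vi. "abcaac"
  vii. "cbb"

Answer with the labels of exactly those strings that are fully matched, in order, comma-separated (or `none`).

i

i. "aacc" → match
ii. "cbcbab" → no match
iii. "cbca" → no match
iv. "cbbcc" → no match
v. "cabcac" → no match
vi. "abcaac" → no match
vii. "cbb" → no match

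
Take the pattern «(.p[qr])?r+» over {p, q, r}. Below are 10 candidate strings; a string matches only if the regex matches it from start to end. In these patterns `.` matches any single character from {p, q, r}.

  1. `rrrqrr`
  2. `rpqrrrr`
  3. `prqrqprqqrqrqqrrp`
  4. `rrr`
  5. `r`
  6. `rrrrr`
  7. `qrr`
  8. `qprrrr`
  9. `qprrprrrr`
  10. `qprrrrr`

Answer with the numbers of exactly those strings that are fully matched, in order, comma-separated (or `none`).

2, 4, 5, 6, 8, 10

1 → no match
2 → match
3 → no match — must end with `r`
4 → match
5 → match
6 → match
7 → no match
8 → match
9 → no match
10 → match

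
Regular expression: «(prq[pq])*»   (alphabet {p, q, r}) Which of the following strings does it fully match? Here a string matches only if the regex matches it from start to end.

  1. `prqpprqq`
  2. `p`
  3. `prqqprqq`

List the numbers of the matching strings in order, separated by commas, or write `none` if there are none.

1 → match
2 → no match
3 → match

1, 3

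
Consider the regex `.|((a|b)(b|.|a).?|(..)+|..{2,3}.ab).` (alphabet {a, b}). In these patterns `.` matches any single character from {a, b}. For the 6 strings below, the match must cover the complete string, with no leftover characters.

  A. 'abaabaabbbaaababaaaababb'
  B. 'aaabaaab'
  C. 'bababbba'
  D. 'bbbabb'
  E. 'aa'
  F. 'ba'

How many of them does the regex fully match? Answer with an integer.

A → no match
B. 'aaabaaab' → no match
C. 'bababbba' → no match
D. 'bbbabb' → no match
E. 'aa' → no match
F. 'ba' → no match
Total matched: 0

0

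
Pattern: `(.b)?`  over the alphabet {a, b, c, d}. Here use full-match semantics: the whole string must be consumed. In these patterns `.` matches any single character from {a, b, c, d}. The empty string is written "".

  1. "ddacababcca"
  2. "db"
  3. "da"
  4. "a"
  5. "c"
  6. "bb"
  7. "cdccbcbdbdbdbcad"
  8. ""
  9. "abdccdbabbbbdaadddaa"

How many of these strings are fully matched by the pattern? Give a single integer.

3

1 → no match
2 → match
3 → no match
4 → no match
5 → no match
6 → match
7 → no match
8 → match
9 → no match
Total matched: 3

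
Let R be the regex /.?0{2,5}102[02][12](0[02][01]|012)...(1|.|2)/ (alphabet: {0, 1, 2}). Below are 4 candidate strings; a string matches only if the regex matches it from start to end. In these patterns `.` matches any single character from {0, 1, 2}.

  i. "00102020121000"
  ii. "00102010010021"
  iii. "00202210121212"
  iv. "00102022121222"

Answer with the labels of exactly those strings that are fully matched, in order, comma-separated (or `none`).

i, ii

i → match
ii → match
iii → no match
iv → no match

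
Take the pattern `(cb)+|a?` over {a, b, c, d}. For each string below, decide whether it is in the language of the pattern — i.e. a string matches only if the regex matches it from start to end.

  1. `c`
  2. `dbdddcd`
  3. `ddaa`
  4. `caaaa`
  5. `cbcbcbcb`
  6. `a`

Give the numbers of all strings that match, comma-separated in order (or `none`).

1 → no match
2 → no match
3 → no match
4 → no match
5 → match
6 → match

5, 6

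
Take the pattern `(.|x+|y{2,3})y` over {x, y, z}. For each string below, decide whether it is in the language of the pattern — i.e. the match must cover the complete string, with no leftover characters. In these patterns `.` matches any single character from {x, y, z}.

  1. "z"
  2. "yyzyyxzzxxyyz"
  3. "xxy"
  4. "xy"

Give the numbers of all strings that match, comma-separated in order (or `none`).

3, 4

1. "z" → no match — must end with "y"
2 → no match — must end with "y"
3. "xxy" → match
4. "xy" → match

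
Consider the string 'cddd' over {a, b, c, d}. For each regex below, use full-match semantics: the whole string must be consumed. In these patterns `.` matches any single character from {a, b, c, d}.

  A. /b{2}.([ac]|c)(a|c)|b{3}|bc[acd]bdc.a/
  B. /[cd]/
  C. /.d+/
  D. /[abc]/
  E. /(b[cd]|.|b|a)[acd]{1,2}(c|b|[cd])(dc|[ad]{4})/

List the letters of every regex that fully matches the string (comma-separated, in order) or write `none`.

C

A → no match
B → no match
C → match
D → no match
E → no match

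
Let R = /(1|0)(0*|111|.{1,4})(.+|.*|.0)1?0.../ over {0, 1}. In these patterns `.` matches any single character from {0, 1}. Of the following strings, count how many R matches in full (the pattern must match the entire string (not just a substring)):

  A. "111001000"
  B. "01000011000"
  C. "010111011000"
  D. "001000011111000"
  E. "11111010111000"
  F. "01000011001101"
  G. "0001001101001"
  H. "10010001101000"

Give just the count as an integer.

A. "111001000" → no match
B. "01000011000" → no match
C. "010111011000" → no match
D → no match
E → no match
F → no match
G → no match
H → no match
Total matched: 0

0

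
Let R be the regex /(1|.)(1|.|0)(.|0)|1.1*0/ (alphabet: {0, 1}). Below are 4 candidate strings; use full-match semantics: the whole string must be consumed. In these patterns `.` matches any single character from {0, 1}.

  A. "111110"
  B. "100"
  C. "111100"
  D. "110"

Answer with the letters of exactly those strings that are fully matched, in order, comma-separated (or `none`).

A, B, D

A → match
B → match
C → no match
D → match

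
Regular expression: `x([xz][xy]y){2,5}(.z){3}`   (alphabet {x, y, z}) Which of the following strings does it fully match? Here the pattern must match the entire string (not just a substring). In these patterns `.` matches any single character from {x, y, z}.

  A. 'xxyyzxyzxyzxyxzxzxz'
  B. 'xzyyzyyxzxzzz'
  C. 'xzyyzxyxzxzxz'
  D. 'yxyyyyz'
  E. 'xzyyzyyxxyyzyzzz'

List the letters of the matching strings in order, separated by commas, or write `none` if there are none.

A → match
B → match
C → match
D. 'yxyyyyz' → no match — must start with 'x'
E → match

A, B, C, E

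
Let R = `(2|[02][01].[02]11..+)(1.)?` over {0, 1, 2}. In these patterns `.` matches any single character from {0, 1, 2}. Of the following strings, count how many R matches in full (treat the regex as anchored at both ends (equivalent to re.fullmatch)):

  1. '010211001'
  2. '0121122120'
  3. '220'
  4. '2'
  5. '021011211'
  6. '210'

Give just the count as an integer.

1 → match
2 → no match
3 → no match
4 → match
5 → no match
6 → match
Total matched: 3

3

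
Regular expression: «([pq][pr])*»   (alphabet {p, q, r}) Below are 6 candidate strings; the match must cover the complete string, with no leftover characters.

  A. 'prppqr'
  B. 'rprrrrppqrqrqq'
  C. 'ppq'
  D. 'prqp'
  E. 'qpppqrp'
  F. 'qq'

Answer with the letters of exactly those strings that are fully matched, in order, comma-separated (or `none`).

A → match
B → no match
C → no match
D → match
E → no match
F → no match

A, D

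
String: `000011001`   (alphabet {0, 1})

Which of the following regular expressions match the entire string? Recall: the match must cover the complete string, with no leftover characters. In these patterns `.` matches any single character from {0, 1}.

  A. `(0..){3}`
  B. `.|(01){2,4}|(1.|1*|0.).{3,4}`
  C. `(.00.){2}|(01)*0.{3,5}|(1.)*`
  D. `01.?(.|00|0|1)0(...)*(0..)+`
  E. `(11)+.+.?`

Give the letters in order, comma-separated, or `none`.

A

A → match
B → no match
C → no match
D → no match — must start with `01`
E → no match — must start with `11`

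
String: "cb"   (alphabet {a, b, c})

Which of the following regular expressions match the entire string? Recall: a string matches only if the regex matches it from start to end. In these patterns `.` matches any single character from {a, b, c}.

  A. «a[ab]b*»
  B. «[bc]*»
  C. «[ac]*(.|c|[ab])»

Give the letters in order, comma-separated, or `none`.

B, C

A → no match — must start with "a"
B → match
C → match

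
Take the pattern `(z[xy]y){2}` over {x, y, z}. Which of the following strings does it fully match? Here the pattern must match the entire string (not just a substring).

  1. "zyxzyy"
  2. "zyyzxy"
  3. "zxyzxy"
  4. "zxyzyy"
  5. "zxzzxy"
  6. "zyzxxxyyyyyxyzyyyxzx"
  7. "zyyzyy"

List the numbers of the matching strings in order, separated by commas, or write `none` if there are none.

1. "zyxzyy" → no match
2. "zyyzxy" → match
3. "zxyzxy" → match
4. "zxyzyy" → match
5. "zxzzxy" → no match
6 → no match — must end with "y"
7. "zyyzyy" → match

2, 3, 4, 7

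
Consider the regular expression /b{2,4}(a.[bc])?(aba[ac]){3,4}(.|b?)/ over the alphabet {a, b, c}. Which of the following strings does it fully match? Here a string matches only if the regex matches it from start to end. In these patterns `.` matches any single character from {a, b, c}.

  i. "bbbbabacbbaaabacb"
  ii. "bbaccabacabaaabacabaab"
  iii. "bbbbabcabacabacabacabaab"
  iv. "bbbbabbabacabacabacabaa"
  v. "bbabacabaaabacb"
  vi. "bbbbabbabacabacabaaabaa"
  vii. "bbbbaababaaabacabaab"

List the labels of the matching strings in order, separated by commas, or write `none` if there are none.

i → no match
ii → match
iii → match
iv → match
v → match
vi → match
vii → match

ii, iii, iv, v, vi, vii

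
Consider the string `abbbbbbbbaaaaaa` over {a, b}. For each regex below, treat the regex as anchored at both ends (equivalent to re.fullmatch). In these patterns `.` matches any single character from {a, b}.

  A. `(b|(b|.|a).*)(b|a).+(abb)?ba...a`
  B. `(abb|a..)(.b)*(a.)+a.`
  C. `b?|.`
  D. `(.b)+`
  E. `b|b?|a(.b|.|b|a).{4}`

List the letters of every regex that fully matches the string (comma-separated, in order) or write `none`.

B

A → no match
B → match
C → no match
D → no match — must end with `b`
E → no match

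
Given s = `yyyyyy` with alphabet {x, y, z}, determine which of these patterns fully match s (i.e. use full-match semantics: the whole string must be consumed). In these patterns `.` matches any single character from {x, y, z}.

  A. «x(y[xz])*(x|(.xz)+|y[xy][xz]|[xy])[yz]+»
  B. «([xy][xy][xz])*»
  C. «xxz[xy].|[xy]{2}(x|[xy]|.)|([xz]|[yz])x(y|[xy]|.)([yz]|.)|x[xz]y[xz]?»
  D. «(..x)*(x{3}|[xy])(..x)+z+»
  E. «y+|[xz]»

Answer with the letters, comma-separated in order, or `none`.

E

A → no match — must start with `x`
B → no match
C → no match
D → no match — must end with `z`
E → match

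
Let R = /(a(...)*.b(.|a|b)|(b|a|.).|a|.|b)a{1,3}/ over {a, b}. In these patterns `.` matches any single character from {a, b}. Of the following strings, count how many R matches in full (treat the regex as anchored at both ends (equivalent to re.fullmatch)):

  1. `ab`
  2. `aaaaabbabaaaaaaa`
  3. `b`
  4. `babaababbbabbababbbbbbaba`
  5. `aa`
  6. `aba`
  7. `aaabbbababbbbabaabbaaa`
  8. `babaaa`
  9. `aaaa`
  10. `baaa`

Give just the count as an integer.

5

1 → no match — must end with `a`
2 → no match
3 → no match — must end with `a`
4 → no match
5 → match
6 → match
7 → match
8 → no match
9 → match
10 → match
Total matched: 5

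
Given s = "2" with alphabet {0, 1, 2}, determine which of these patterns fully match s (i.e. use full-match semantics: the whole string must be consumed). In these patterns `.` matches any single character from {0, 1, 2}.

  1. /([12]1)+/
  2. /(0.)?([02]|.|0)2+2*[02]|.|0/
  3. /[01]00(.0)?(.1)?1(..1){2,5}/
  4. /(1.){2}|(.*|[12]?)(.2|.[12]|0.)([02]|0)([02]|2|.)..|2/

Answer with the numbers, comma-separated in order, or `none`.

1 → no match — must end with "1"
2 → match
3 → no match — must end with "1"
4 → match

2, 4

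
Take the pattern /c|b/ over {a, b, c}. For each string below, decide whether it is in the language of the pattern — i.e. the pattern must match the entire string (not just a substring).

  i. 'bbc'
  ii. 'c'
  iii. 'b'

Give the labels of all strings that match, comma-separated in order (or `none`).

ii, iii

i. 'bbc' → no match
ii. 'c' → match
iii. 'b' → match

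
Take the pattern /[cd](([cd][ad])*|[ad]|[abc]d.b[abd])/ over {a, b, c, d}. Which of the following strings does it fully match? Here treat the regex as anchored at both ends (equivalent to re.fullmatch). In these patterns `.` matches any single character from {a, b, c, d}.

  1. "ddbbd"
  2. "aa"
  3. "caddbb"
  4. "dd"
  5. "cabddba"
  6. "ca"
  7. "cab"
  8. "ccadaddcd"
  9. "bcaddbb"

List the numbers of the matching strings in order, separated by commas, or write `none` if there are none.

1 → no match
2 → no match
3 → match
4 → match
5 → no match
6 → match
7 → no match
8 → match
9 → no match

3, 4, 6, 8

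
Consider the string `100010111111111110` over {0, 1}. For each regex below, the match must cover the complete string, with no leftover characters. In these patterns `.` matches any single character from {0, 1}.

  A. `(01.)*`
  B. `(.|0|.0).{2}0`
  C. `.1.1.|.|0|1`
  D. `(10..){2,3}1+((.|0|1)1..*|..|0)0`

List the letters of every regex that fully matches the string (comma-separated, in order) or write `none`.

D

A → no match
B → no match
C → no match
D → match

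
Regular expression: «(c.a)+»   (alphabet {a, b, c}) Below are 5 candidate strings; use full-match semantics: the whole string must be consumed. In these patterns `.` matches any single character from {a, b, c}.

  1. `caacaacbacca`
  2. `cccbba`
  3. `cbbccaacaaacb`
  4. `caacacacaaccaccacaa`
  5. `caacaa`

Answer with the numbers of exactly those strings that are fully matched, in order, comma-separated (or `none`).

1, 5

1 → match
2 → no match
3 → no match — must end with `a`
4 → no match
5 → match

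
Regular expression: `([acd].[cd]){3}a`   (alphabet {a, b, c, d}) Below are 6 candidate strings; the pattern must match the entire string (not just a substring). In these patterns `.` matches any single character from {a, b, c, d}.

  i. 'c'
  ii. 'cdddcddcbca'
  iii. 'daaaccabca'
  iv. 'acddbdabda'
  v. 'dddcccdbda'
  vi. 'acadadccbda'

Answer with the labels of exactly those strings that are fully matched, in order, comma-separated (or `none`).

i. 'c' → no match — must end with 'a'
ii. 'cdddcddcbca' → no match
iii. 'daaaccabca' → no match
iv. 'acddbdabda' → match
v. 'dddcccdbda' → match
vi. 'acadadccbda' → no match

iv, v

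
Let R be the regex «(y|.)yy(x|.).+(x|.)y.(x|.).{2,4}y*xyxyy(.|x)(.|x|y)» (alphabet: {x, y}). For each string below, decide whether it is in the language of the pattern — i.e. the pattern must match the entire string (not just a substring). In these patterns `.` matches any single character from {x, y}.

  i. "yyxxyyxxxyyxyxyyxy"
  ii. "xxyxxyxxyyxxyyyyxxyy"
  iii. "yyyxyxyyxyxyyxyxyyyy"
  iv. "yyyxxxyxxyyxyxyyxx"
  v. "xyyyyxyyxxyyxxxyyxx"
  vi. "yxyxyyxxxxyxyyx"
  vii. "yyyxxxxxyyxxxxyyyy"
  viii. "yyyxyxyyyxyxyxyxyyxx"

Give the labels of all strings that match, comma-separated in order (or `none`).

iii, iv, viii

i → no match
ii → no match
iii → match
iv → match
v → no match
vi → no match
vii → no match
viii → match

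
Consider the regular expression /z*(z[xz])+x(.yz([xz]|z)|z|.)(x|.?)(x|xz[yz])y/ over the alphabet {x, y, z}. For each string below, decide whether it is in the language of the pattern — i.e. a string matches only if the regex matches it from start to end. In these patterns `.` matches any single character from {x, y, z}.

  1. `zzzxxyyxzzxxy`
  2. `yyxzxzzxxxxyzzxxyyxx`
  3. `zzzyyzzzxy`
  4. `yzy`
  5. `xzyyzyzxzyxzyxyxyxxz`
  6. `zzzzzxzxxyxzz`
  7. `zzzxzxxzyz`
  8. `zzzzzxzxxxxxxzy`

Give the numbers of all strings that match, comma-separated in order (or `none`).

1 → no match
2 → no match — must end with `y`
3. `zzzyyzzzxy` → no match
4. `yzy` → no match
5 → no match — must end with `y`
6 → no match — must end with `y`
7. `zzzxzxxzyz` → no match — must end with `y`
8 → no match

none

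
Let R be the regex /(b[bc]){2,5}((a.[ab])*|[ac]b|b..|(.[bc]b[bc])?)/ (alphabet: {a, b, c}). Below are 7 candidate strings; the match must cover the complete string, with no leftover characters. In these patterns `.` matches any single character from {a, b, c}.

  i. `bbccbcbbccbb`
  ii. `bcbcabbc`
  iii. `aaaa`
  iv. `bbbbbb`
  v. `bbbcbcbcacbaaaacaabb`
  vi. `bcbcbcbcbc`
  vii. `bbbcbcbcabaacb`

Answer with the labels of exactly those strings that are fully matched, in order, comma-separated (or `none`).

ii, iv, v, vi, vii

i. `bbccbcbbccbb` → no match
ii. `bcbcabbc` → match
iii. `aaaa` → no match — must start with `b`
iv. `bbbbbb` → match
v → match
vi. `bcbcbcbcbc` → match
vii → match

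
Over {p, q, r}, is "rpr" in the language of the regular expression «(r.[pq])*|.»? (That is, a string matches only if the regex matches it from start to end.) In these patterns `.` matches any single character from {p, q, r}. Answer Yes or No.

No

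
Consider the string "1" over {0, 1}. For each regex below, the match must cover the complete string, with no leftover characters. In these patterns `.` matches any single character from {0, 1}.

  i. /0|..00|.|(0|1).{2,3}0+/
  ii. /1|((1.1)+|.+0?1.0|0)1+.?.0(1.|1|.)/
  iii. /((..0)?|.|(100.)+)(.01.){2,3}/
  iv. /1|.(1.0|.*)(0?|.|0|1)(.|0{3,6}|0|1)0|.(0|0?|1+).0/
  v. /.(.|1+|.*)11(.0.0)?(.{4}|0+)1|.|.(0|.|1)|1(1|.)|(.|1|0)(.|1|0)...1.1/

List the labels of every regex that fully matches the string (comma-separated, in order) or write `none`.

i → match
ii → match
iii → no match
iv → match
v → match

i, ii, iv, v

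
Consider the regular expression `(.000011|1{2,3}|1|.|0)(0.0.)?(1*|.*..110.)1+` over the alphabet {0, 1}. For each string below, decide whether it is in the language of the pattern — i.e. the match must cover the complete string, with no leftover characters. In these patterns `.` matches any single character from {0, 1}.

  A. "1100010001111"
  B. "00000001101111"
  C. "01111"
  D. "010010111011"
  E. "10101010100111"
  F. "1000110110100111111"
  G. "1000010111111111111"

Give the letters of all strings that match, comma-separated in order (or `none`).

A → no match
B → match
C. "01111" → match
D. "010010111011" → match
E → no match
F → no match
G → no match

B, C, D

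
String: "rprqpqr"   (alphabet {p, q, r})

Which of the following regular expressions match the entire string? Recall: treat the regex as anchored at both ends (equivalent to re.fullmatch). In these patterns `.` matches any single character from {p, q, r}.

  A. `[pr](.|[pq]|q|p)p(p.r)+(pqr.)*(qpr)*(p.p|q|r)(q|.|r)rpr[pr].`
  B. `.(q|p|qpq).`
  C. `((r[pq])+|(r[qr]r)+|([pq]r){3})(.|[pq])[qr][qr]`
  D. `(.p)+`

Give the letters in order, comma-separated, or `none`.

A → no match
B → no match
C → match
D → no match — must end with "p"

C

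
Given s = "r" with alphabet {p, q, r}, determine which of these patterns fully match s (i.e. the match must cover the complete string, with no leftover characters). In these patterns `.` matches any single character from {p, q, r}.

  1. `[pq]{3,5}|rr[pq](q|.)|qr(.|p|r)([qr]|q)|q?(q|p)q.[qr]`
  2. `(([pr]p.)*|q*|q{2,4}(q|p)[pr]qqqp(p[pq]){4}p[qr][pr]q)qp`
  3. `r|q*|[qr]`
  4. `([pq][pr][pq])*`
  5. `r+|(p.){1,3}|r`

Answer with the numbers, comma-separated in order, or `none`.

1 → no match
2 → no match — must end with "qp"
3 → match
4 → no match
5 → match

3, 5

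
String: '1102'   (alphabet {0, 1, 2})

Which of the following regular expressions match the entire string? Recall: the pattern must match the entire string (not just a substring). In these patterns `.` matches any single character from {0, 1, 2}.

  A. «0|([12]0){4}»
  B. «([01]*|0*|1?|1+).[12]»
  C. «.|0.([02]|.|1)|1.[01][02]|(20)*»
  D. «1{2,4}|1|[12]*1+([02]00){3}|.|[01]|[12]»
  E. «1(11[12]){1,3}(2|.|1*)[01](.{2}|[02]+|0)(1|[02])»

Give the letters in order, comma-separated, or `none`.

A → no match — must end with '0'
B → match
C → match
D → no match
E → no match — must start with '111'

B, C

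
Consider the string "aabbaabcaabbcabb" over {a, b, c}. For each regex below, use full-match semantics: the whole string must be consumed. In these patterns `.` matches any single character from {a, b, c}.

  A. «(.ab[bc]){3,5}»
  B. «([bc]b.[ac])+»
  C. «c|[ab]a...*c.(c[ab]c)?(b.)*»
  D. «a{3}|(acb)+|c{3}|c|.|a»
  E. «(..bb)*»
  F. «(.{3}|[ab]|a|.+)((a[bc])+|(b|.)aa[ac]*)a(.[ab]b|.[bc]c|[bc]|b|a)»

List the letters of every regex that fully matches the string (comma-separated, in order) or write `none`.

A, C

A → match
B → no match
C → match
D → no match
E → no match
F → no match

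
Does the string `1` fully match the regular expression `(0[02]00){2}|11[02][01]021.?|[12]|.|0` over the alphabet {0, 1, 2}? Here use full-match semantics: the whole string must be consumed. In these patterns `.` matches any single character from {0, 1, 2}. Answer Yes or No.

Yes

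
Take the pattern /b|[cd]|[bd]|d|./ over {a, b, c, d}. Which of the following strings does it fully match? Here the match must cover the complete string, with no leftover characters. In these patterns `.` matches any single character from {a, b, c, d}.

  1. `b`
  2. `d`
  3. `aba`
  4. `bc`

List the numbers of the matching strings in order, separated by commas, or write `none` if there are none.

1 → match
2 → match
3 → no match
4 → no match

1, 2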